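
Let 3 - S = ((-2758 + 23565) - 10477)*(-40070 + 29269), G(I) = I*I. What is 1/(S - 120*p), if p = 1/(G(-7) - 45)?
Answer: 1/111574303 ≈ 8.9626e-9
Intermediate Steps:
G(I) = I²
p = ¼ (p = 1/((-7)² - 45) = 1/(49 - 45) = 1/4 = ¼ ≈ 0.25000)
S = 111574333 (S = 3 - ((-2758 + 23565) - 10477)*(-40070 + 29269) = 3 - (20807 - 10477)*(-10801) = 3 - 10330*(-10801) = 3 - 1*(-111574330) = 3 + 111574330 = 111574333)
1/(S - 120*p) = 1/(111574333 - 120*¼) = 1/(111574333 - 30) = 1/111574303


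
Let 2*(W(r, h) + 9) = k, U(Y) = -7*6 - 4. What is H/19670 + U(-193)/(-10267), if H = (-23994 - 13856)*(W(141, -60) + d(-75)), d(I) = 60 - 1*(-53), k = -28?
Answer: -3497363068/20195189 ≈ -173.18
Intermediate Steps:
U(Y) = -46 (U(Y) = -42 - 4 = -46)
d(I) = 113 (d(I) = 60 + 53 = 113)
W(r, h) = -23 (W(r, h) = -9 + (½)*(-28) = -9 - 14 = -23)
H = -3406500 (H = (-23994 - 13856)*(-23 + 113) = -37850*90 = -3406500)
H/19670 + U(-193)/(-10267) = -3406500/19670 - 46/(-10267) = -3406500*1/19670 - 46*(-1/10267) = -340650/1967 + 46/10267 = -3497363068/20195189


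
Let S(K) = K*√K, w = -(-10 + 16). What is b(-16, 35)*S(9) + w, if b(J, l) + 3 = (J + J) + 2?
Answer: -897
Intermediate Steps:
w = -6 (w = -1*6 = -6)
b(J, l) = -1 + 2*J (b(J, l) = -3 + ((J + J) + 2) = -3 + (2*J + 2) = -3 + (2 + 2*J) = -1 + 2*J)
S(K) = K^(3/2)
b(-16, 35)*S(9) + w = (-1 + 2*(-16))*9^(3/2) - 6 = (-1 - 32)*27 - 6 = -33*27 - 6 = -891 - 6 = -897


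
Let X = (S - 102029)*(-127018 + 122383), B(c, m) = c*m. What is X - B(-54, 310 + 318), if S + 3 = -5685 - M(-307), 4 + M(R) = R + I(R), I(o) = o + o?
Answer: 495014832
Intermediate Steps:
I(o) = 2*o
M(R) = -4 + 3*R (M(R) = -4 + (R + 2*R) = -4 + 3*R)
S = -4763 (S = -3 + (-5685 - (-4 + 3*(-307))) = -3 + (-5685 - (-4 - 921)) = -3 + (-5685 - 1*(-925)) = -3 + (-5685 + 925) = -3 - 4760 = -4763)
X = 494980920 (X = (-4763 - 102029)*(-127018 + 122383) = -106792*(-4635) = 494980920)
X - B(-54, 310 + 318) = 494980920 - (-54)*(310 + 318) = 494980920 - (-54)*628 = 494980920 - 1*(-33912) = 494980920 + 33912 = 495014832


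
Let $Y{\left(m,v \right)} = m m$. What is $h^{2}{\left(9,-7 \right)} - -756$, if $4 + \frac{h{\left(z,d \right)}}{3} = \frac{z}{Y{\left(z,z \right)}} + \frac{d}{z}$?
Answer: $952$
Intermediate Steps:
$Y{\left(m,v \right)} = m^{2}$
$h{\left(z,d \right)} = -12 + \frac{3}{z} + \frac{3 d}{z}$ ($h{\left(z,d \right)} = -12 + 3 \left(\frac{z}{z^{2}} + \frac{d}{z}\right) = -12 + 3 \left(\frac{1}{z} + \frac{d}{z}\right) = -12 + \left(\frac{3}{z} + \frac{3 d}{z}\right) = -12 + \frac{3}{z} + \frac{3 d}{z}$)
$h^{2}{\left(9,-7 \right)} - -756 = \left(\frac{3 \left(1 - 7 - 36\right)}{9}\right)^{2} - -756 = \left(3 \cdot \frac{1}{9} \left(1 - 7 - 36\right)\right)^{2} + 756 = \left(3 \cdot \frac{1}{9} \left(-42\right)\right)^{2} + 756 = \left(-14\right)^{2} + 756 = 196 + 756 = 952$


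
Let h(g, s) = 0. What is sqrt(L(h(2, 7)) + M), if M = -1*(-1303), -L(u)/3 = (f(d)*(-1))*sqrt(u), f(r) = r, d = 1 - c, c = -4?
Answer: sqrt(1303) ≈ 36.097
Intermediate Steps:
d = 5 (d = 1 - 1*(-4) = 1 + 4 = 5)
L(u) = 15*sqrt(u) (L(u) = -3*5*(-1)*sqrt(u) = -(-15)*sqrt(u) = 15*sqrt(u))
M = 1303
sqrt(L(h(2, 7)) + M) = sqrt(15*sqrt(0) + 1303) = sqrt(15*0 + 1303) = sqrt(0 + 1303) = sqrt(1303)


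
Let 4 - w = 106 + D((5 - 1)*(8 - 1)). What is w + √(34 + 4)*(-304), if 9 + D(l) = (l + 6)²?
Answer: -1249 - 304*√38 ≈ -3123.0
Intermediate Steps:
D(l) = -9 + (6 + l)² (D(l) = -9 + (l + 6)² = -9 + (6 + l)²)
w = -1249 (w = 4 - (106 + (-9 + (6 + (5 - 1)*(8 - 1))²)) = 4 - (106 + (-9 + (6 + 4*7)²)) = 4 - (106 + (-9 + (6 + 28)²)) = 4 - (106 + (-9 + 34²)) = 4 - (106 + (-9 + 1156)) = 4 - (106 + 1147) = 4 - 1*1253 = 4 - 1253 = -1249)
w + √(34 + 4)*(-304) = -1249 + √(34 + 4)*(-304) = -1249 + √38*(-304) = -1249 - 304*√38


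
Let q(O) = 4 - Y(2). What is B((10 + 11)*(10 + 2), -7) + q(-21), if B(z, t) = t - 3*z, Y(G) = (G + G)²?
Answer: -775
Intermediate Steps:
Y(G) = 4*G² (Y(G) = (2*G)² = 4*G²)
q(O) = -12 (q(O) = 4 - 4*2² = 4 - 4*4 = 4 - 1*16 = 4 - 16 = -12)
B((10 + 11)*(10 + 2), -7) + q(-21) = (-7 - 3*(10 + 11)*(10 + 2)) - 12 = (-7 - 63*12) - 12 = (-7 - 3*252) - 12 = (-7 - 756) - 12 = -763 - 12 = -775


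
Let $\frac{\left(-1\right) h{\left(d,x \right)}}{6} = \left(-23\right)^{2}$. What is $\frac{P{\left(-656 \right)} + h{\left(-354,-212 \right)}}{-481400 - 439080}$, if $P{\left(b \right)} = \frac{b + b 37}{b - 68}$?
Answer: $\frac{284131}{83303440} \approx 0.0034108$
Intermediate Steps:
$h{\left(d,x \right)} = -3174$ ($h{\left(d,x \right)} = - 6 \left(-23\right)^{2} = \left(-6\right) 529 = -3174$)
$P{\left(b \right)} = \frac{38 b}{-68 + b}$ ($P{\left(b \right)} = \frac{b + 37 b}{-68 + b} = \frac{38 b}{-68 + b}$)
$\frac{P{\left(-656 \right)} + h{\left(-354,-212 \right)}}{-481400 - 439080} = \frac{38 \left(-656\right) \frac{1}{-68 - 656} - 3174}{-481400 - 439080} = \frac{38 \left(-656\right) \frac{1}{-724} - 3174}{-920480} = \left(38 \left(-656\right) \left(- \frac{1}{724}\right) - 3174\right) \left(- \frac{1}{920480}\right) = \left(\frac{6232}{181} - 3174\right) \left(- \frac{1}{920480}\right) = \left(- \frac{568262}{181}\right) \left(- \frac{1}{920480}\right) = \frac{284131}{83303440}$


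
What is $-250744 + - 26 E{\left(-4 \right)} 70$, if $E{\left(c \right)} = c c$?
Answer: $-279864$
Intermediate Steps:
$E{\left(c \right)} = c^{2}$
$-250744 + - 26 E{\left(-4 \right)} 70 = -250744 + - 26 \left(-4\right)^{2} \cdot 70 = -250744 + \left(-26\right) 16 \cdot 70 = -250744 - 29120 = -279864$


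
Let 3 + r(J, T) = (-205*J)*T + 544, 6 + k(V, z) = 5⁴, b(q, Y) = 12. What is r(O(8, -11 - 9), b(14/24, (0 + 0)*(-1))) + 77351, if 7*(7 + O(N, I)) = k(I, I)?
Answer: -856956/7 ≈ -1.2242e+5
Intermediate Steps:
k(V, z) = 619 (k(V, z) = -6 + 5⁴ = -6 + 625 = 619)
O(N, I) = 570/7 (O(N, I) = -7 + (⅐)*619 = -7 + 619/7 = 570/7)
r(J, T) = 541 - 205*J*T (r(J, T) = -3 + ((-205*J)*T + 544) = -3 + (-205*J*T + 544) = -3 + (544 - 205*J*T) = 541 - 205*J*T)
r(O(8, -11 - 9), b(14/24, (0 + 0)*(-1))) + 77351 = (541 - 205*570/7*12) + 77351 = (541 - 1402200/7) + 77351 = -1398413/7 + 77351 = -856956/7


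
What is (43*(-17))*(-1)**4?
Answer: -731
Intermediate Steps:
(43*(-17))*(-1)**4 = -731*1 = -731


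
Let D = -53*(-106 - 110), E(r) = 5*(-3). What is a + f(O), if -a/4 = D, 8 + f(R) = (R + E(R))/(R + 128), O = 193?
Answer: -14701622/321 ≈ -45799.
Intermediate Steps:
E(r) = -15
f(R) = -8 + (-15 + R)/(128 + R) (f(R) = -8 + (R - 15)/(R + 128) = -8 + (-15 + R)/(128 + R))
D = 11448 (D = -53*(-216) = 11448)
a = -45792 (a = -4*11448 = -45792)
a + f(O) = -45792 + (-1039 - 7*193)/(128 + 193) = -45792 + (-1039 - 1351)/321 = -45792 + (1/321)*(-2390) = -45792 - 2390/321 = -14701622/321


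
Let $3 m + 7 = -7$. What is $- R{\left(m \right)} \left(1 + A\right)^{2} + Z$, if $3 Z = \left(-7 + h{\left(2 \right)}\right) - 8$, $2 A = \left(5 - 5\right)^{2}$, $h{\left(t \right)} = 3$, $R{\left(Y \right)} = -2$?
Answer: $-2$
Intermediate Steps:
$m = - \frac{14}{3}$ ($m = - \frac{7}{3} + \frac{1}{3} \left(-7\right) = - \frac{7}{3} - \frac{7}{3} = - \frac{14}{3} \approx -4.6667$)
$A = 0$ ($A = \frac{\left(5 - 5\right)^{2}}{2} = \frac{0^{2}}{2} = \frac{1}{2} \cdot 0 = 0$)
$Z = -4$ ($Z = \frac{\left(-7 + 3\right) - 8}{3} = \frac{-4 - 8}{3} = \frac{1}{3} \left(-12\right) = -4$)
$- R{\left(m \right)} \left(1 + A\right)^{2} + Z = \left(-1\right) \left(-2\right) \left(1 + 0\right)^{2} - 4 = 2 \cdot 1^{2} - 4 = 2 \cdot 1 - 4 = 2 - 4 = -2$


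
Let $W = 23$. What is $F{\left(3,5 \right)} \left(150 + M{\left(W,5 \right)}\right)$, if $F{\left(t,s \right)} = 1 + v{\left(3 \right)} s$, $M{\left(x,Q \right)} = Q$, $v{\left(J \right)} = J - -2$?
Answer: $4030$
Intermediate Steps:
$v{\left(J \right)} = 2 + J$ ($v{\left(J \right)} = J + 2 = 2 + J$)
$F{\left(t,s \right)} = 1 + 5 s$ ($F{\left(t,s \right)} = 1 + \left(2 + 3\right) s = 1 + 5 s$)
$F{\left(3,5 \right)} \left(150 + M{\left(W,5 \right)}\right) = \left(1 + 5 \cdot 5\right) \left(150 + 5\right) = \left(1 + 25\right) 155 = 26 \cdot 155 = 4030$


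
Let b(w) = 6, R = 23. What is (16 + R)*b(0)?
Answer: 234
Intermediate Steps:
(16 + R)*b(0) = (16 + 23)*6 = 39*6 = 234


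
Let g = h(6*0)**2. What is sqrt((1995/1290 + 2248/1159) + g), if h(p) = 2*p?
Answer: 5*sqrt(1385368926)/99674 ≈ 1.8671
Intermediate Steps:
g = 0 (g = (2*(6*0))**2 = (2*0)**2 = 0**2 = 0)
sqrt((1995/1290 + 2248/1159) + g) = sqrt((1995/1290 + 2248/1159) + 0) = sqrt((1995*(1/1290) + 2248*(1/1159)) + 0) = sqrt((133/86 + 2248/1159) + 0) = sqrt(347475/99674 + 0) = sqrt(347475/99674) = 5*sqrt(1385368926)/99674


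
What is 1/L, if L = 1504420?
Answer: 1/1504420 ≈ 6.6471e-7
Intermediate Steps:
1/L = 1/1504420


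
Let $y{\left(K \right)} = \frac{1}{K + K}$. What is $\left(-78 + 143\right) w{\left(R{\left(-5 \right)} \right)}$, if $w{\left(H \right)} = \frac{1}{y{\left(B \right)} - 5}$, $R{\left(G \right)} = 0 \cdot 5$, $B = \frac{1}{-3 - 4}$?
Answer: $- \frac{130}{17} \approx -7.6471$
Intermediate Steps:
$B = - \frac{1}{7}$ ($B = \frac{1}{-7} = - \frac{1}{7} \approx -0.14286$)
$y{\left(K \right)} = \frac{1}{2 K}$
$R{\left(G \right)} = 0$
$w{\left(H \right)} = - \frac{2}{17}$ ($w{\left(H \right)} = \frac{1}{\frac{1}{2 \left(- \frac{1}{7}\right)} - 5} = \frac{1}{\frac{1}{2} \left(-7\right) - 5} = \frac{1}{- \frac{7}{2} - 5} = \frac{1}{- \frac{17}{2}} = - \frac{2}{17}$)
$\left(-78 + 143\right) w{\left(R{\left(-5 \right)} \right)} = \left(-78 + 143\right) \left(- \frac{2}{17}\right) = 65 \left(- \frac{2}{17}\right) = - \frac{130}{17}$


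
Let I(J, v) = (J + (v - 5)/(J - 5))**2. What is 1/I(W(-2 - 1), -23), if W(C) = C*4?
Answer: 289/30976 ≈ 0.0093298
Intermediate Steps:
W(C) = 4*C
I(J, v) = (J + (-5 + v)/(-5 + J))**2
1/I(W(-2 - 1), -23) = 1/((-5 - 23 + (4*(-2 - 1))**2 - 20*(-2 - 1))**2/(-5 + 4*(-2 - 1))**2) = 1/((-5 - 23 + (4*(-3))**2 - 20*(-3))**2/(-5 + 4*(-3))**2) = 1/((-5 - 23 + (-12)**2 - 5*(-12))**2/(-5 - 12)**2) = 1/((-5 - 23 + 144 + 60)**2/(-17)**2) = 1/((1/289)*176**2) = 1/((1/289)*30976) = 1/(30976/289) = 289/30976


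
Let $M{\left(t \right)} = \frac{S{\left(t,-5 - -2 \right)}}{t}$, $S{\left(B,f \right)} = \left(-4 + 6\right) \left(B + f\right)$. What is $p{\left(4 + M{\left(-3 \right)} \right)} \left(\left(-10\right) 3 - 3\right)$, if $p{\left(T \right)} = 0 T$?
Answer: $0$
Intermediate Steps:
$S{\left(B,f \right)} = 2 B + 2 f$ ($S{\left(B,f \right)} = 2 \left(B + f\right) = 2 B + 2 f$)
$M{\left(t \right)} = \frac{-6 + 2 t}{t}$ ($M{\left(t \right)} = \frac{2 t + 2 \left(-5 - -2\right)}{t} = \frac{2 t + 2 \left(-5 + 2\right)}{t} = \frac{2 t + 2 \left(-3\right)}{t} = \frac{2 t - 6}{t} = \frac{-6 + 2 t}{t}$)
$p{\left(T \right)} = 0$
$p{\left(4 + M{\left(-3 \right)} \right)} \left(\left(-10\right) 3 - 3\right) = 0 \left(\left(-10\right) 3 - 3\right) = 0 \left(-30 - 3\right) = 0 \left(-33\right) = 0$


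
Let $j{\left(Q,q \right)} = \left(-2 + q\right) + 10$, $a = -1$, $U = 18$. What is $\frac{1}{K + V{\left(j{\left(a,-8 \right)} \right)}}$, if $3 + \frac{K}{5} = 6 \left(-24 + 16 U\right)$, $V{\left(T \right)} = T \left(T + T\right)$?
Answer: $\frac{1}{7905} \approx 0.0001265$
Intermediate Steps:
$j{\left(Q,q \right)} = 8 + q$
$V{\left(T \right)} = 2 T^{2}$ ($V{\left(T \right)} = T 2 T = 2 T^{2}$)
$K = 7905$ ($K = -15 + 5 \cdot 6 \left(-24 + 16 \cdot 18\right) = -15 + 5 \cdot 6 \left(-24 + 288\right) = -15 + 5 \cdot 6 \cdot 264 = -15 + 5 \cdot 1584 = -15 + 7920 = 7905$)
$\frac{1}{K + V{\left(j{\left(a,-8 \right)} \right)}} = \frac{1}{7905 + 2 \left(8 - 8\right)^{2}} = \frac{1}{7905 + 2 \cdot 0^{2}} = \frac{1}{7905 + 2 \cdot 0} = \frac{1}{7905 + 0} = \frac{1}{7905}$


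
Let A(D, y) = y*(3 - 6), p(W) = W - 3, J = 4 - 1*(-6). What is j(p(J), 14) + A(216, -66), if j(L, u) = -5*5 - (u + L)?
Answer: 152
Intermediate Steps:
J = 10 (J = 4 + 6 = 10)
p(W) = -3 + W
A(D, y) = -3*y (A(D, y) = y*(-3) = -3*y)
j(L, u) = -25 - L - u (j(L, u) = -25 - (L + u) = -25 + (-L - u) = -25 - L - u)
j(p(J), 14) + A(216, -66) = (-25 - (-3 + 10) - 1*14) - 3*(-66) = (-25 - 1*7 - 14) + 198 = (-25 - 7 - 14) + 198 = -46 + 198 = 152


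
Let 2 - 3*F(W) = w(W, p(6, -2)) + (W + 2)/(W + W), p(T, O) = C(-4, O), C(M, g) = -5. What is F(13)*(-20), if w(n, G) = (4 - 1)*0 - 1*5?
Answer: -1670/39 ≈ -42.820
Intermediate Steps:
p(T, O) = -5
w(n, G) = -5 (w(n, G) = 3*0 - 5 = 0 - 5 = -5)
F(W) = 7/3 - (2 + W)/(6*W) (F(W) = ⅔ - (-5 + (W + 2)/(W + W))/3 = ⅔ - (-5 + (2 + W)/((2*W)))/3 = ⅔ - (-5 + (2 + W)*(1/(2*W)))/3 = ⅔ - (-5 + (2 + W)/(2*W))/3 = ⅔ + (5/3 - (2 + W)/(6*W)) = 7/3 - (2 + W)/(6*W))
F(13)*(-20) = ((⅙)*(-2 + 13*13)/13)*(-20) = ((⅙)*(1/13)*(-2 + 169))*(-20) = ((⅙)*(1/13)*167)*(-20) = (167/78)*(-20) = -1670/39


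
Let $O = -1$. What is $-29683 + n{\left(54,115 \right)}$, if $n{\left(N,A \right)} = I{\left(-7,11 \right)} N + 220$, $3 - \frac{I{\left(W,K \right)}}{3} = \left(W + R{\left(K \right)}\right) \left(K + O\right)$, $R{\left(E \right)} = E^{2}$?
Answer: $-213657$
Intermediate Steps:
$I{\left(W,K \right)} = 9 - 3 \left(-1 + K\right) \left(W + K^{2}\right)$ ($I{\left(W,K \right)} = 9 - 3 \left(W + K^{2}\right) \left(K - 1\right) = 9 - 3 \left(W + K^{2}\right) \left(-1 + K\right) = 9 - 3 \left(-1 + K\right) \left(W + K^{2}\right)$)
$n{\left(N,A \right)} = 220 - 3411 N$ ($n{\left(N,A \right)} = \left(9 - 3 \cdot 11^{3} + 3 \left(-7\right) + 3 \cdot 11^{2} - 33 \left(-7\right)\right) N + 220 = \left(9 - 3993 - 21 + 3 \cdot 121 + 231\right) N + 220 = \left(9 - 3993 - 21 + 363 + 231\right) N + 220 = - 3411 N + 220 = 220 - 3411 N$)
$-29683 + n{\left(54,115 \right)} = -29683 + \left(220 - 184194\right) = -29683 - 183974 = -213657$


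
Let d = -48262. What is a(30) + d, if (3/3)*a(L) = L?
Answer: -48232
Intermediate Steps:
a(L) = L
a(30) + d = 30 - 48262 = -48232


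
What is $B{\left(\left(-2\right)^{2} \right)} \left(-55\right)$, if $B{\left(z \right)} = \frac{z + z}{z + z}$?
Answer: $-55$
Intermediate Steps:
$B{\left(z \right)} = 1$ ($B{\left(z \right)} = \frac{2 z}{2 z} = 2 z \frac{1}{2 z} = 1$)
$B{\left(\left(-2\right)^{2} \right)} \left(-55\right) = 1 \left(-55\right) = -55$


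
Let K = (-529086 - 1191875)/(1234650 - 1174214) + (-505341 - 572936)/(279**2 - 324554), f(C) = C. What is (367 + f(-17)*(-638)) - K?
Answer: 167549136133305/14910346868 ≈ 11237.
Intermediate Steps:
K = -359416702421/14910346868 (K = -1720961/60436 - 1078277/(77841 - 324554) = -1720961*1/60436 - 1078277/(-246713) = -1720961/60436 - 1078277*(-1/246713) = -1720961/60436 + 1078277/246713 = -359416702421/14910346868 ≈ -24.105)
(367 + f(-17)*(-638)) - K = (367 - 17*(-638)) - 1*(-359416702421/14910346868) = (367 + 10846) + 359416702421/14910346868 = 11213 + 359416702421/14910346868 = 167549136133305/14910346868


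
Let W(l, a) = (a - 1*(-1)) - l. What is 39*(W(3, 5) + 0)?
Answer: 117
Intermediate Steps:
W(l, a) = 1 + a - l (W(l, a) = (a + 1) - l = (1 + a) - l = 1 + a - l)
39*(W(3, 5) + 0) = 39*((1 + 5 - 1*3) + 0) = 39*((1 + 5 - 3) + 0) = 39*(3 + 0) = 39*3 = 117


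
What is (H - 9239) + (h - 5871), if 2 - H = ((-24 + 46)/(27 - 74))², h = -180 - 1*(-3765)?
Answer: -25454791/2209 ≈ -11523.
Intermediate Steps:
h = 3585 (h = -180 + 3765 = 3585)
H = 3934/2209 (H = 2 - ((-24 + 46)/(27 - 74))² = 2 - (22/(-47))² = 2 - (22*(-1/47))² = 2 - (-22/47)² = 2 - 1*484/2209 = 2 - 484/2209 = 3934/2209 ≈ 1.7809)
(H - 9239) + (h - 5871) = (3934/2209 - 9239) + (3585 - 5871) = -20405017/2209 - 2286 = -25454791/2209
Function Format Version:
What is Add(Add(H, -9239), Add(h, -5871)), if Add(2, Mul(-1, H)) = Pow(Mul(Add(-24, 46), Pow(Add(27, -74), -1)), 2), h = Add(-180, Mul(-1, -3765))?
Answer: Rational(-25454791, 2209) ≈ -11523.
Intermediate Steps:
h = 3585 (h = Add(-180, 3765) = 3585)
H = Rational(3934, 2209) (H = Add(2, Mul(-1, Pow(Mul(Add(-24, 46), Pow(Add(27, -74), -1)), 2))) = Add(2, Mul(-1, Pow(Mul(22, Pow(-47, -1)), 2))) = Add(2, Mul(-1, Pow(Mul(22, Rational(-1, 47)), 2))) = Add(2, Mul(-1, Pow(Rational(-22, 47), 2))) = Add(2, Mul(-1, Rational(484, 2209))) = Add(2, Rational(-484, 2209)) = Rational(3934, 2209) ≈ 1.7809)
Add(Add(H, -9239), Add(h, -5871)) = Add(Add(Rational(3934, 2209), -9239), Add(3585, -5871)) = Add(Rational(-20405017, 2209), -2286) = Rational(-25454791, 2209)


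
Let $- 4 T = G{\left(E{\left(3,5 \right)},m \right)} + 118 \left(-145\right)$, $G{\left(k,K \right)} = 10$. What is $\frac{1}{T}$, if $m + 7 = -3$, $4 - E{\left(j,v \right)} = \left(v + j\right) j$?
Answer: $\frac{1}{4275} \approx 0.00023392$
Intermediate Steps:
$E{\left(j,v \right)} = 4 - j \left(j + v\right)$ ($E{\left(j,v \right)} = 4 - \left(v + j\right) j = 4 - \left(j + v\right) j = 4 - j \left(j + v\right)$)
$m = -10$ ($m = -7 - 3 = -10$)
$T = 4275$ ($T = - \frac{10 + 118 \left(-145\right)}{4} = - \frac{10 - 17110}{4} = \left(- \frac{1}{4}\right) \left(-17100\right) = 4275$)
$\frac{1}{T} = \frac{1}{4275}$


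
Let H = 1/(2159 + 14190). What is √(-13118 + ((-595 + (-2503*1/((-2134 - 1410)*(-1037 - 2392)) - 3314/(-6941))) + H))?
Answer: I*√724375464220079813149370037598098/229838715674964 ≈ 117.1*I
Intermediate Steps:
H = 1/16349 ≈ 6.1166e-5
√(-13118 + ((-595 + (-2503*1/((-2134 - 1410)*(-1037 - 2392)) - 3314/(-6941))) + H)) = √(-13118 + ((-595 + (-2503*1/((-2134 - 1410)*(-1037 - 2392)) - 3314/(-6941))) + 1/16349)) = √(-13118 + ((-595 + (-2503/((-3544*(-3429))) - 3314*(-1/6941))) + 1/16349)) = √(-13118 + ((-595 + (-2503/12152376 + 3314/6941)) + 1/16349)) = √(-13118 + ((-595 + 40255600741/84349641816) + 1/16349)) = √(-13118 + (-50147781279779/84349641816 + 1/16349)) = √(-13118 - 819865991793465055/1379032294049784) = √(-18910011625138531567/1379032294049784) = I*√724375464220079813149370037598098/229838715674964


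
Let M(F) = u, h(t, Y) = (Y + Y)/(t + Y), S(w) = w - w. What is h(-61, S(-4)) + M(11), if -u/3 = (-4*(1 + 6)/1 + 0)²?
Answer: -2352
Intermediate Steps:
S(w) = 0
h(t, Y) = 2*Y/(Y + t) (h(t, Y) = (2*Y)/(Y + t) = 2*Y/(Y + t))
u = -2352 (u = -3*(-4*(1 + 6)/1 + 0)² = -3*(-4*7*1 + 0)² = -3*(-28*1 + 0)² = -3*(-28 + 0)² = -3*(-28)² = -3*784 = -2352)
M(F) = -2352
h(-61, S(-4)) + M(11) = 2*0/(0 - 61) - 2352 = 2*0/(-61) - 2352 = 2*0*(-1/61) - 2352 = 0 - 2352 = -2352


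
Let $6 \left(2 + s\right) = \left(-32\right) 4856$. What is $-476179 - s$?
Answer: $- \frac{1350835}{3} \approx -4.5028 \cdot 10^{5}$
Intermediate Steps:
$s = - \frac{77702}{3}$ ($s = -2 + \frac{\left(-32\right) 4856}{6} = -2 + \frac{1}{6} \left(-155392\right) = -2 - \frac{77696}{3} = - \frac{77702}{3} \approx -25901.0$)
$-476179 - s = -476179 - - \frac{77702}{3} = -476179 + \frac{77702}{3} = - \frac{1350835}{3}$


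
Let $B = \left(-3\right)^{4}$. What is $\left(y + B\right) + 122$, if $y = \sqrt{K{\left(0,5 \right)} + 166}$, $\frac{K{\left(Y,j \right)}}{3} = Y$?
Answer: $203 + \sqrt{166} \approx 215.88$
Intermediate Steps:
$K{\left(Y,j \right)} = 3 Y$
$B = 81$
$y = \sqrt{166}$ ($y = \sqrt{3 \cdot 0 + 166} = \sqrt{0 + 166} = \sqrt{166} \approx 12.884$)
$\left(y + B\right) + 122 = \left(\sqrt{166} + 81\right) + 122 = \left(81 + \sqrt{166}\right) + 122 = 203 + \sqrt{166}$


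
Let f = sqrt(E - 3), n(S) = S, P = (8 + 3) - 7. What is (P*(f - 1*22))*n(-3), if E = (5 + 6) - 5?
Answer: 264 - 12*sqrt(3) ≈ 243.22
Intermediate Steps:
P = 4 (P = 11 - 7 = 4)
E = 6 (E = 11 - 5 = 6)
f = sqrt(3) (f = sqrt(6 - 3) = sqrt(3) ≈ 1.7320)
(P*(f - 1*22))*n(-3) = (4*(sqrt(3) - 1*22))*(-3) = (4*(sqrt(3) - 22))*(-3) = (4*(-22 + sqrt(3)))*(-3) = (-88 + 4*sqrt(3))*(-3) = 264 - 12*sqrt(3)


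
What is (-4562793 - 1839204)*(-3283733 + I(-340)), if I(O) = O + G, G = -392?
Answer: 21027135076605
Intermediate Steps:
I(O) = -392 + O (I(O) = O - 392 = -392 + O)
(-4562793 - 1839204)*(-3283733 + I(-340)) = (-4562793 - 1839204)*(-3283733 + (-392 - 340)) = -6401997*(-3283733 - 732) = -6401997*(-3284465) = 21027135076605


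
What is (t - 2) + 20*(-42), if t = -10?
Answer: -852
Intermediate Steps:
(t - 2) + 20*(-42) = (-10 - 2) + 20*(-42) = -12 - 840 = -852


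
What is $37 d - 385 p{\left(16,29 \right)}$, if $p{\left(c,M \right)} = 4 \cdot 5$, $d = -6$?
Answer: $-7922$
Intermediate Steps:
$p{\left(c,M \right)} = 20$
$37 d - 385 p{\left(16,29 \right)} = 37 \left(-6\right) - 7700 = -222 - 7700 = -7922$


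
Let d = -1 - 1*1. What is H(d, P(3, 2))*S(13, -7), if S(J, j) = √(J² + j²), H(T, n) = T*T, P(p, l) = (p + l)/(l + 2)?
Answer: 4*√218 ≈ 59.059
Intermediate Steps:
P(p, l) = (l + p)/(2 + l)
d = -2 (d = -1 - 1 = -2)
H(T, n) = T²
H(d, P(3, 2))*S(13, -7) = (-2)²*√(13² + (-7)²) = 4*√(169 + 49) = 4*√218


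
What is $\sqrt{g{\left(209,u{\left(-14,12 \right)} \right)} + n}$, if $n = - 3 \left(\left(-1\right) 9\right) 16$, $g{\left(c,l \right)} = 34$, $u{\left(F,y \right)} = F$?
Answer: $\sqrt{466} \approx 21.587$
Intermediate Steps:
$n = 432$ ($n = \left(-3\right) \left(-9\right) 16 = 27 \cdot 16 = 432$)
$\sqrt{g{\left(209,u{\left(-14,12 \right)} \right)} + n} = \sqrt{34 + 432} = \sqrt{466}$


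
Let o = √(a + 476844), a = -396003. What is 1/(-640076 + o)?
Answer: -640076/409697204935 - √80841/409697204935 ≈ -1.5630e-6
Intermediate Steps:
o = √80841 (o = √(-396003 + 476844) = √80841 ≈ 284.33)
1/(-640076 + o) = 1/(-640076 + √80841)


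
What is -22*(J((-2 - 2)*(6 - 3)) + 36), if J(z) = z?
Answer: -528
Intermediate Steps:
-22*(J((-2 - 2)*(6 - 3)) + 36) = -22*((-2 - 2)*(6 - 3) + 36) = -22*(-4*3 + 36) = -22*(-12 + 36) = -22*24 = -528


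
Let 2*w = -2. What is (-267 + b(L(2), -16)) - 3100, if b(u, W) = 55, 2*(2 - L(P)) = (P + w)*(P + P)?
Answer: -3312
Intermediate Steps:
w = -1 (w = (½)*(-2) = -1)
L(P) = 2 - P*(-1 + P) (L(P) = 2 - (P - 1)*(P + P)/2 = 2 - (-1 + P)*2*P/2 = 2 - P*(-1 + P))
(-267 + b(L(2), -16)) - 3100 = (-267 + 55) - 3100 = -212 - 3100 = -3312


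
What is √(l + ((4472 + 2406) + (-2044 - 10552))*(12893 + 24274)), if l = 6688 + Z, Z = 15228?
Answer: 11*I*√1756190 ≈ 14577.0*I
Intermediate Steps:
l = 21916 (l = 6688 + 15228 = 21916)
√(l + ((4472 + 2406) + (-2044 - 10552))*(12893 + 24274)) = √(21916 + ((4472 + 2406) + (-2044 - 10552))*(12893 + 24274)) = √(21916 + (6878 - 12596)*37167) = √(21916 - 5718*37167) = √(21916 - 212520906) = √(-212498990) = 11*I*√1756190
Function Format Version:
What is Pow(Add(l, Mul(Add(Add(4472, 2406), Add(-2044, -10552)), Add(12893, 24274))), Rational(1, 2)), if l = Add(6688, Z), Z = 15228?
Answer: Mul(11, I, Pow(1756190, Rational(1, 2))) ≈ Mul(14577., I)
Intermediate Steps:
l = 21916 (l = Add(6688, 15228) = 21916)
Pow(Add(l, Mul(Add(Add(4472, 2406), Add(-2044, -10552)), Add(12893, 24274))), Rational(1, 2)) = Pow(Add(21916, Mul(Add(Add(4472, 2406), Add(-2044, -10552)), Add(12893, 24274))), Rational(1, 2)) = Pow(Add(21916, Mul(Add(6878, -12596), 37167)), Rational(1, 2)) = Pow(Add(21916, Mul(-5718, 37167)), Rational(1, 2)) = Pow(Add(21916, -212520906), Rational(1, 2)) = Pow(-212498990, Rational(1, 2)) = Mul(11, I, Pow(1756190, Rational(1, 2)))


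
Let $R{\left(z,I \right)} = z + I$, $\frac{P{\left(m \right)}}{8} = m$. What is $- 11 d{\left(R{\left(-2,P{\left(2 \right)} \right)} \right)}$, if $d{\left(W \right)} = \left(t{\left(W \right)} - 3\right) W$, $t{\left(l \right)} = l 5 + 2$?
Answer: $-10626$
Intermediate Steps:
$t{\left(l \right)} = 2 + 5 l$ ($t{\left(l \right)} = 5 l + 2 = 2 + 5 l$)
$P{\left(m \right)} = 8 m$
$R{\left(z,I \right)} = I + z$
$d{\left(W \right)} = W \left(-1 + 5 W\right)$ ($d{\left(W \right)} = \left(\left(2 + 5 W\right) - 3\right) W = \left(-1 + 5 W\right) W = W \left(-1 + 5 W\right)$)
$- 11 d{\left(R{\left(-2,P{\left(2 \right)} \right)} \right)} = - 11 \left(8 \cdot 2 - 2\right) \left(-1 + 5 \left(8 \cdot 2 - 2\right)\right) = - 11 \left(16 - 2\right) \left(-1 + 5 \left(16 - 2\right)\right) = - 11 \cdot 14 \left(-1 + 5 \cdot 14\right) = - 11 \cdot 14 \left(-1 + 70\right) = - 11 \cdot 14 \cdot 69 = \left(-11\right) 966 = -10626$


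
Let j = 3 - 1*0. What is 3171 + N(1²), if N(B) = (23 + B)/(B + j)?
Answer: 3177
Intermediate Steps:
j = 3 (j = 3 + 0 = 3)
N(B) = (23 + B)/(3 + B) (N(B) = (23 + B)/(B + 3) = (23 + B)/(3 + B))
3171 + N(1²) = 3171 + (23 + 1²)/(3 + 1²) = 3171 + (23 + 1)/(3 + 1) = 3171 + 24/4 = 3171 + (¼)*24 = 3171 + 6 = 3177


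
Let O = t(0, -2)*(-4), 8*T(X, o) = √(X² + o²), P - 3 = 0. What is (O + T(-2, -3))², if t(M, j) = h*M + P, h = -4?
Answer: (96 - √13)²/64 ≈ 133.39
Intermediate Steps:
P = 3 (P = 3 + 0 = 3)
T(X, o) = √(X² + o²)/8
t(M, j) = 3 - 4*M (t(M, j) = -4*M + 3 = 3 - 4*M)
O = -12 (O = (3 - 4*0)*(-4) = (3 + 0)*(-4) = 3*(-4) = -12)
(O + T(-2, -3))² = (-12 + √((-2)² + (-3)²)/8)² = (-12 + √(4 + 9)/8)² = (-12 + √13/8)²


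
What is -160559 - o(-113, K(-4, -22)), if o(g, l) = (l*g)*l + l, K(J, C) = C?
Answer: -105845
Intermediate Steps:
o(g, l) = l + g*l² (o(g, l) = (g*l)*l + l = g*l² + l = l + g*l²)
-160559 - o(-113, K(-4, -22)) = -160559 - (-22)*(1 - 113*(-22)) = -160559 - (-22)*(1 + 2486) = -160559 - (-22)*2487 = -160559 - 1*(-54714) = -160559 + 54714 = -105845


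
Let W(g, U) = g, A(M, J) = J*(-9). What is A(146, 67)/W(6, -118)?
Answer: -201/2 ≈ -100.50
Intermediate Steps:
A(M, J) = -9*J
A(146, 67)/W(6, -118) = -9*67/6 = -603*⅙ = -201/2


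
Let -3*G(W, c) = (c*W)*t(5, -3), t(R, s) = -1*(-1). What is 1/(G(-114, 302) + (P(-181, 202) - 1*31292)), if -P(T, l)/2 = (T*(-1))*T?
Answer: 1/45706 ≈ 2.1879e-5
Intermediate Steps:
t(R, s) = 1
P(T, l) = 2*T² (P(T, l) = -2*T*(-1)*T = -2*(-T)*T = -(-2)*T² = 2*T²)
G(W, c) = -W*c/3 (G(W, c) = -c*W/3 = -W*c/3)
1/(G(-114, 302) + (P(-181, 202) - 1*31292)) = 1/(-⅓*(-114)*302 + (2*(-181)² - 1*31292)) = 1/(11476 + (2*32761 - 31292)) = 1/(11476 + (65522 - 31292)) = 1/(11476 + 34230) = 1/45706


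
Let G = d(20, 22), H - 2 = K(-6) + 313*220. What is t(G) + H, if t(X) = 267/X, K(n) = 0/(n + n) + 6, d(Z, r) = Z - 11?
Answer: 206693/3 ≈ 68898.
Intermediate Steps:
d(Z, r) = -11 + Z
K(n) = 6 (K(n) = 0/((2*n)) + 6 = 0*(1/(2*n)) + 6 = 0 + 6 = 6)
H = 68868 (H = 2 + (6 + 313*220) = 2 + (6 + 68860) = 2 + 68866 = 68868)
G = 9 (G = -11 + 20 = 9)
t(G) + H = 267/9 + 68868 = 267*(1/9) + 68868 = 89/3 + 68868 = 206693/3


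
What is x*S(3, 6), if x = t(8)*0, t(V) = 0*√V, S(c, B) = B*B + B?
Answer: 0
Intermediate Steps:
S(c, B) = B + B² (S(c, B) = B² + B = B + B²)
t(V) = 0
x = 0 (x = 0*0 = 0)
x*S(3, 6) = 0*(6*(1 + 6)) = 0*(6*7) = 0*42 = 0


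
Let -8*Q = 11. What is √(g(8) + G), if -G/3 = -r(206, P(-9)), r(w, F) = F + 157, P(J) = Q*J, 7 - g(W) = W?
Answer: √8114/4 ≈ 22.519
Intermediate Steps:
g(W) = 7 - W
Q = -11/8 (Q = -⅛*11 = -11/8 ≈ -1.3750)
P(J) = -11*J/8
r(w, F) = 157 + F
G = 4065/8 (G = -(-3)*(157 - 11/8*(-9)) = -(-3)*(157 + 99/8) = -(-3)*1355/8 = -3*(-1355/8) = 4065/8 ≈ 508.13)
√(g(8) + G) = √((7 - 1*8) + 4065/8) = √((7 - 8) + 4065/8) = √(-1 + 4065/8) = √(4057/8) = √8114/4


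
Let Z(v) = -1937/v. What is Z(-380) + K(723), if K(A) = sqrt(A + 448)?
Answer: 1937/380 + sqrt(1171) ≈ 39.317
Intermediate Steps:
K(A) = sqrt(448 + A)
Z(-380) + K(723) = -1937/(-380) + sqrt(448 + 723) = -1937*(-1/380) + sqrt(1171) = 1937/380 + sqrt(1171)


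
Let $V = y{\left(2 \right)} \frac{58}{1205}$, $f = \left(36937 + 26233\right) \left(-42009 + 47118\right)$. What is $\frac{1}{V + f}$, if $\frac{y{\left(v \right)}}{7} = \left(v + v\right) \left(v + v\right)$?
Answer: $\frac{1205}{388896320146} \approx 3.0985 \cdot 10^{-9}$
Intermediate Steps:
$f = 322735530$ ($f = 63170 \cdot 5109 = 322735530$)
$y{\left(v \right)} = 28 v^{2}$ ($y{\left(v \right)} = 7 \left(v + v\right) \left(v + v\right) = 7 \cdot 2 v 2 v = 7 \cdot 4 v^{2} = 28 v^{2}$)
$V = \frac{6496}{1205}$ ($V = 28 \cdot 2^{2} \cdot \frac{58}{1205} = 28 \cdot 4 \cdot 58 \cdot \frac{1}{1205} = 112 \cdot \frac{58}{1205} = \frac{6496}{1205} \approx 5.3909$)
$\frac{1}{V + f} = \frac{1}{\frac{6496}{1205} + 322735530} = \frac{1}{\frac{388896320146}{1205}} = \frac{1205}{388896320146}$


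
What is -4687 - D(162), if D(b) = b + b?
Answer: -5011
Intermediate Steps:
D(b) = 2*b
-4687 - D(162) = -4687 - 2*162 = -4687 - 1*324 = -4687 - 324 = -5011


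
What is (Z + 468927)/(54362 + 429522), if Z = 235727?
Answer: 352327/241942 ≈ 1.4562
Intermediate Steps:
(Z + 468927)/(54362 + 429522) = (235727 + 468927)/(54362 + 429522) = 704654/483884 = 704654*(1/483884) = 352327/241942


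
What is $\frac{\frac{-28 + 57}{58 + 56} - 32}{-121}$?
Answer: $\frac{329}{1254} \approx 0.26236$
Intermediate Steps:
$\frac{\frac{-28 + 57}{58 + 56} - 32}{-121} = \left(\frac{29}{114} - 32\right) \left(- \frac{1}{121}\right) = \left(- \frac{3619}{114}\right) \left(- \frac{1}{121}\right) = \frac{329}{1254}$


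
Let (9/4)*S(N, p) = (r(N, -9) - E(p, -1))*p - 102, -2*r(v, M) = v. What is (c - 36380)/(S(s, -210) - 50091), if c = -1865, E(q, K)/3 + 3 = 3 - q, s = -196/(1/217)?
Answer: 38245/1976163 ≈ 0.019353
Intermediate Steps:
s = -42532 (s = -196/1/217 = -196*217 = -42532)
r(v, M) = -v/2
E(q, K) = -3*q (E(q, K) = -9 + 3*(3 - q) = -9 + (9 - 3*q) = -3*q)
S(N, p) = -136/3 + 4*p*(3*p - N/2)/9 (S(N, p) = 4*((-N/2 - (-3)*p)*p - 102)/9 = 4*((-N/2 + 3*p)*p - 102)/9 = 4*((3*p - N/2)*p - 102)/9 = 4*(p*(3*p - N/2) - 102)/9 = 4*(-102 + p*(3*p - N/2))/9 = -136/3 + 4*p*(3*p - N/2)/9)
(c - 36380)/(S(s, -210) - 50091) = (-1865 - 36380)/((-136/3 + (4/3)*(-210)² - 2/9*(-42532)*(-210)) - 50091) = -38245/((-136/3 + (4/3)*44100 - 5954480/3) - 50091) = -38245/((-136/3 + 58800 - 5954480/3) - 50091) = -38245/(-1926072 - 50091) = -38245/(-1976163) = -38245*(-1/1976163) = 38245/1976163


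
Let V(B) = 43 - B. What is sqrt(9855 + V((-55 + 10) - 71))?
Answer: sqrt(10014) ≈ 100.07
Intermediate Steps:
sqrt(9855 + V((-55 + 10) - 71)) = sqrt(9855 + (43 - ((-55 + 10) - 71))) = sqrt(9855 + (43 - (-45 - 71))) = sqrt(9855 + (43 - 1*(-116))) = sqrt(9855 + (43 + 116)) = sqrt(9855 + 159) = sqrt(10014)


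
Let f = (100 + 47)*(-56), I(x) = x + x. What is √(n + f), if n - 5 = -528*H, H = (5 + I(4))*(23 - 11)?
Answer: I*√90595 ≈ 300.99*I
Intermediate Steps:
I(x) = 2*x
H = 156 (H = (5 + 2*4)*(23 - 11) = (5 + 8)*12 = 13*12 = 156)
f = -8232 (f = 147*(-56) = -8232)
n = -82363 (n = 5 - 528*156 = 5 - 82368 = -82363)
√(n + f) = √(-82363 - 8232) = √(-90595) = I*√90595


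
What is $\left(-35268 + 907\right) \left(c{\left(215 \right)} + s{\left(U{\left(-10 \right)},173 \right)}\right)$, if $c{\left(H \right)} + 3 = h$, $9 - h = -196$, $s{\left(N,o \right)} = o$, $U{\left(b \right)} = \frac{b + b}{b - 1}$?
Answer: $-12885375$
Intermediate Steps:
$U{\left(b \right)} = \frac{2 b}{-1 + b}$
$h = 205$ ($h = 9 - -196 = 9 + 196 = 205$)
$c{\left(H \right)} = 202$ ($c{\left(H \right)} = -3 + 205 = 202$)
$\left(-35268 + 907\right) \left(c{\left(215 \right)} + s{\left(U{\left(-10 \right)},173 \right)}\right) = \left(-35268 + 907\right) \left(202 + 173\right) = \left(-34361\right) 375 = -12885375$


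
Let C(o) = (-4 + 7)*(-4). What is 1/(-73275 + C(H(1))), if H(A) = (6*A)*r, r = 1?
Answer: -1/73287 ≈ -1.3645e-5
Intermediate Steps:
H(A) = 6*A (H(A) = (6*A)*1 = 6*A)
C(o) = -12 (C(o) = 3*(-4) = -12)
1/(-73275 + C(H(1))) = 1/(-73275 - 12) = 1/(-73287) = -1/73287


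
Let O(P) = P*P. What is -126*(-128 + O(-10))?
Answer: 3528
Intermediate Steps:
O(P) = P²
-126*(-128 + O(-10)) = -126*(-128 + (-10)²) = -126*(-128 + 100) = -126*(-28) = 3528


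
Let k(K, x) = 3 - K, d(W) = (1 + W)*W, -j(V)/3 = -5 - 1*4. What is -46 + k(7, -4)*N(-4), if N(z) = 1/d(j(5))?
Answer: -8695/189 ≈ -46.005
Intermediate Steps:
j(V) = 27 (j(V) = -3*(-5 - 1*4) = -3*(-5 - 4) = -3*(-9) = 27)
d(W) = W*(1 + W)
N(z) = 1/756 (N(z) = 1/(27*(1 + 27)) = 1/(27*28) = 1/756)
-46 + k(7, -4)*N(-4) = -46 + (3 - 1*7)*(1/756) = -46 + (3 - 7)*(1/756) = -46 - 4*1/756 = -46 - 1/189 = -8695/189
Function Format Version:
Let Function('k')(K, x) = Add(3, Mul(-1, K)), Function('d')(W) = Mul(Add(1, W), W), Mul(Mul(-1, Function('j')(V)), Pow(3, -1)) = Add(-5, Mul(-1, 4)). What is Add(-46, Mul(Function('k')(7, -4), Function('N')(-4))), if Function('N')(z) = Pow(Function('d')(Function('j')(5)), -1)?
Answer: Rational(-8695, 189) ≈ -46.005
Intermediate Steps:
Function('j')(V) = 27 (Function('j')(V) = Mul(-3, Add(-5, Mul(-1, 4))) = Mul(-3, Add(-5, -4)) = Mul(-3, -9) = 27)
Function('d')(W) = Mul(W, Add(1, W))
Function('N')(z) = Rational(1, 756) (Function('N')(z) = Pow(Mul(27, Add(1, 27)), -1) = Pow(Mul(27, 28), -1) = Pow(756, -1) = Rational(1, 756))
Add(-46, Mul(Function('k')(7, -4), Function('N')(-4))) = Add(-46, Mul(Add(3, Mul(-1, 7)), Rational(1, 756))) = Add(-46, Mul(Add(3, -7), Rational(1, 756))) = Add(-46, Mul(-4, Rational(1, 756))) = Add(-46, Rational(-1, 189)) = Rational(-8695, 189)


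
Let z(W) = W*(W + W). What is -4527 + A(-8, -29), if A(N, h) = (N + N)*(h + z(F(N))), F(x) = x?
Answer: -6111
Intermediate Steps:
z(W) = 2*W² (z(W) = W*(2*W) = 2*W²)
A(N, h) = 2*N*(h + 2*N²) (A(N, h) = (N + N)*(h + 2*N²) = (2*N)*(h + 2*N²) = 2*N*(h + 2*N²))
-4527 + A(-8, -29) = -4527 + 2*(-8)*(-29 + 2*(-8)²) = -4527 + 2*(-8)*(-29 + 2*64) = -4527 + 2*(-8)*(-29 + 128) = -4527 + 2*(-8)*99 = -4527 - 1584 = -6111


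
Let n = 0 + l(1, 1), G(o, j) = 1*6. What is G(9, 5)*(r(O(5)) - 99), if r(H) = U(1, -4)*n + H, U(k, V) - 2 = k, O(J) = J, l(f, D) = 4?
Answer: -492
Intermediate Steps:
U(k, V) = 2 + k
G(o, j) = 6
n = 4 (n = 0 + 4 = 4)
r(H) = 12 + H (r(H) = (2 + 1)*4 + H = 3*4 + H = 12 + H)
G(9, 5)*(r(O(5)) - 99) = 6*((12 + 5) - 99) = 6*(17 - 99) = 6*(-82) = -492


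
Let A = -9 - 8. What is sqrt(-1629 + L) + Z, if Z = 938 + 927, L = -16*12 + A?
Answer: 1865 + I*sqrt(1838) ≈ 1865.0 + 42.872*I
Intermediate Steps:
A = -17
L = -209 (L = -16*12 - 17 = -192 - 17 = -209)
Z = 1865
sqrt(-1629 + L) + Z = sqrt(-1629 - 209) + 1865 = sqrt(-1838) + 1865 = I*sqrt(1838) + 1865 = 1865 + I*sqrt(1838)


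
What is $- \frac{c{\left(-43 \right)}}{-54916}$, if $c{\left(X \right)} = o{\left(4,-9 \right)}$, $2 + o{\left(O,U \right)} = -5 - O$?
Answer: $- \frac{11}{54916} \approx -0.00020031$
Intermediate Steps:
$o{\left(O,U \right)} = -7 - O$ ($o{\left(O,U \right)} = -2 - \left(5 + O\right) = -7 - O$)
$c{\left(X \right)} = -11$ ($c{\left(X \right)} = -7 - 4 = -11$)
$- \frac{c{\left(-43 \right)}}{-54916} = - \frac{-11}{-54916} = - \frac{\left(-11\right) \left(-1\right)}{54916} = \left(-1\right) \frac{11}{54916} = - \frac{11}{54916}$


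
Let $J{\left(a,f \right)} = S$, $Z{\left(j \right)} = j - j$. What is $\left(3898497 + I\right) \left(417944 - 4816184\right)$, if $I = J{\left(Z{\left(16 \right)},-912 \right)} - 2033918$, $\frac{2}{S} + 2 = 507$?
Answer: $- \frac{828287461796256}{101} \approx -8.2009 \cdot 10^{12}$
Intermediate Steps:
$Z{\left(j \right)} = 0$
$S = \frac{2}{505}$ ($S = \frac{2}{-2 + 507} = \frac{2}{505} \approx 0.0039604$)
$J{\left(a,f \right)} = \frac{2}{505}$
$I = - \frac{1027128588}{505}$ ($I = \frac{2}{505} - 2033918 = - \frac{1027128588}{505} \approx -2.0339 \cdot 10^{6}$)
$\left(3898497 + I\right) \left(417944 - 4816184\right) = \left(3898497 - \frac{1027128588}{505}\right) \left(417944 - 4816184\right) = \frac{941612397}{505} \left(-4398240\right) = - \frac{828287461796256}{101}$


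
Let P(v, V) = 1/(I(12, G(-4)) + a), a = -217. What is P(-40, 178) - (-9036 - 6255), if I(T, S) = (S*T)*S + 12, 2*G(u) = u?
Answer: 2400686/157 ≈ 15291.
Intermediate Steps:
G(u) = u/2
I(T, S) = 12 + T*S**2 (I(T, S) = T*S**2 + 12 = 12 + T*S**2)
P(v, V) = -1/157 (P(v, V) = 1/((12 + 12*((1/2)*(-4))**2) - 217) = 1/((12 + 12*(-2)**2) - 217) = 1/((12 + 12*4) - 217) = 1/((12 + 48) - 217) = 1/(60 - 217) = 1/(-157) = -1/157)
P(-40, 178) - (-9036 - 6255) = -1/157 - (-9036 - 6255) = -1/157 - 1*(-15291) = -1/157 + 15291 = 2400686/157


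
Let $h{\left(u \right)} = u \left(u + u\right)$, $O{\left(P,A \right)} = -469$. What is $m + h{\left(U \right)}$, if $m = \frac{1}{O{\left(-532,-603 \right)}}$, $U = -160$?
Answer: $\frac{24012799}{469} \approx 51200.0$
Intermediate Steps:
$h{\left(u \right)} = 2 u^{2}$ ($h{\left(u \right)} = u 2 u = 2 u^{2}$)
$m = - \frac{1}{469}$ ($m = \frac{1}{-469} = - \frac{1}{469} \approx -0.0021322$)
$m + h{\left(U \right)} = - \frac{1}{469} + 2 \left(-160\right)^{2} = - \frac{1}{469} + 2 \cdot 25600 = - \frac{1}{469} + 51200 = \frac{24012799}{469}$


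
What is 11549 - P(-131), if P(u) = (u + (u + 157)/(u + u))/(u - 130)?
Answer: 394854685/34191 ≈ 11549.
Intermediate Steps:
P(u) = (u + (157 + u)/(2*u))/(-130 + u) (P(u) = (u + (157 + u)/((2*u)))/(-130 + u) = (u + (157 + u)*(1/(2*u)))/(-130 + u) = (u + (157 + u)/(2*u))/(-130 + u))
11549 - P(-131) = 11549 - (157 - 131 + 2*(-131)²)/(2*(-131)*(-130 - 131)) = 11549 - (-1)*(157 - 131 + 2*17161)/(2*131*(-261)) = 11549 - (-1)*(-1)*(157 - 131 + 34322)/(2*131*261) = 11549 - (-1)*(-1)*34348/(2*131*261) = 11549 - 1*17174/34191 = 11549 - 17174/34191 = 394854685/34191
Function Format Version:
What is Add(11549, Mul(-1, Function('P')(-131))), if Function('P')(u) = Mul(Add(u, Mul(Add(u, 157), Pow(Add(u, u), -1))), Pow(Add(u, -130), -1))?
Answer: Rational(394854685, 34191) ≈ 11549.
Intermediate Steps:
Function('P')(u) = Mul(Pow(Add(-130, u), -1), Add(u, Mul(Rational(1, 2), Pow(u, -1), Add(157, u)))) (Function('P')(u) = Mul(Add(u, Mul(Add(157, u), Pow(Mul(2, u), -1))), Pow(Add(-130, u), -1)) = Mul(Add(u, Mul(Add(157, u), Mul(Rational(1, 2), Pow(u, -1)))), Pow(Add(-130, u), -1)) = Mul(Add(u, Mul(Rational(1, 2), Pow(u, -1), Add(157, u))), Pow(Add(-130, u), -1)) = Mul(Pow(Add(-130, u), -1), Add(u, Mul(Rational(1, 2), Pow(u, -1), Add(157, u)))))
Add(11549, Mul(-1, Function('P')(-131))) = Add(11549, Mul(-1, Mul(Rational(1, 2), Pow(-131, -1), Pow(Add(-130, -131), -1), Add(157, -131, Mul(2, Pow(-131, 2)))))) = Add(11549, Mul(-1, Mul(Rational(1, 2), Rational(-1, 131), Pow(-261, -1), Add(157, -131, Mul(2, 17161))))) = Add(11549, Mul(-1, Mul(Rational(1, 2), Rational(-1, 131), Rational(-1, 261), Add(157, -131, 34322)))) = Add(11549, Mul(-1, Mul(Rational(1, 2), Rational(-1, 131), Rational(-1, 261), 34348))) = Add(11549, Mul(-1, Rational(17174, 34191))) = Add(11549, Rational(-17174, 34191)) = Rational(394854685, 34191)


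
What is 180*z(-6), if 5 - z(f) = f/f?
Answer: 720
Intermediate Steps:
z(f) = 4 (z(f) = 5 - f/f = 5 - 1*1 = 5 - 1 = 4)
180*z(-6) = 180*4 = 720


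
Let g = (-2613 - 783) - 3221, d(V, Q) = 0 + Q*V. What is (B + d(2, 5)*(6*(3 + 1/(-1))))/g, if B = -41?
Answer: -79/6617 ≈ -0.011939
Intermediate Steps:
d(V, Q) = Q*V
g = -6617 (g = -3396 - 3221 = -6617)
(B + d(2, 5)*(6*(3 + 1/(-1))))/g = (-41 + (5*2)*(6*(3 + 1/(-1))))/(-6617) = (-41 + 10*(6*(3 + 1*(-1))))*(-1/6617) = (-41 + 10*(6*(3 - 1)))*(-1/6617) = (-41 + 10*(6*2))*(-1/6617) = (-41 + 10*12)*(-1/6617) = (-41 + 120)*(-1/6617) = 79*(-1/6617) = -79/6617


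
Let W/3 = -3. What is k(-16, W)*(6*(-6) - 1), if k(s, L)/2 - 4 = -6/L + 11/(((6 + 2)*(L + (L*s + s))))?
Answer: -494357/1428 ≈ -346.19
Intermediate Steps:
W = -9 (W = 3*(-3) = -9)
k(s, L) = 8 - 12/L + 22/(8*L + 8*s + 8*L*s) (k(s, L) = 8 + 2*(-6/L + 11/(((6 + 2)*(L + (L*s + s))))) = 8 + 2*(-6/L + 11/((8*(L + (s + L*s))))) = 8 + 2*(-6/L + 11/((8*(L + s + L*s)))) = 8 + 2*(-6/L + 11/(8*L + 8*s + 8*L*s)) = 8 + (-12/L + 22/(8*L + 8*s + 8*L*s)) = 8 - 12/L + 22/(8*L + 8*s + 8*L*s))
k(-16, W)*(6*(-6) - 1) = ((¼)*(-48*(-16) - 37*(-9) + 32*(-9)² - 16*(-9)*(-16) + 32*(-16)*(-9)²)/(-9*(-9 - 16 - 9*(-16))))*(6*(-6) - 1) = ((¼)*(-⅑)*(768 + 333 + 32*81 - 2304 + 32*(-16)*81)/(-9 - 16 + 144))*(-36 - 1) = ((¼)*(-⅑)*(768 + 333 + 2592 - 2304 - 41472)/119)*(-37) = ((¼)*(-⅑)*(1/119)*(-40083))*(-37) = (13361/1428)*(-37) = -494357/1428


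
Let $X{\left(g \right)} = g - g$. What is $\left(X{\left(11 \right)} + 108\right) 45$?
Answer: $4860$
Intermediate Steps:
$X{\left(g \right)} = 0$
$\left(X{\left(11 \right)} + 108\right) 45 = \left(0 + 108\right) 45 = 108 \cdot 45 = 4860$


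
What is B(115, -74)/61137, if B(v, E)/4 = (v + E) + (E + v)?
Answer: 328/61137 ≈ 0.0053650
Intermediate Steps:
B(v, E) = 8*E + 8*v (B(v, E) = 4*((v + E) + (E + v)) = 4*((E + v) + (E + v)) = 4*(2*E + 2*v) = 8*E + 8*v)
B(115, -74)/61137 = (8*(-74) + 8*115)/61137 = (-592 + 920)*(1/61137) = 328*(1/61137) = 328/61137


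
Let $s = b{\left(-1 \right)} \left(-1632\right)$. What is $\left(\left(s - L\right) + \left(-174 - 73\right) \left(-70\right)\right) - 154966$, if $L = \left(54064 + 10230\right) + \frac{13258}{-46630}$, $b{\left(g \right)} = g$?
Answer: $- \frac{4670873841}{23315} \approx -2.0034 \cdot 10^{5}$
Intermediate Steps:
$L = \frac{1499007981}{23315}$ ($L = 64294 + 13258 \left(- \frac{1}{46630}\right) = 64294 - \frac{6629}{23315} = \frac{1499007981}{23315} \approx 64294.0$)
$s = 1632$ ($s = \left(-1\right) \left(-1632\right) = 1632$)
$\left(\left(s - L\right) + \left(-174 - 73\right) \left(-70\right)\right) - 154966 = \left(\left(1632 - \frac{1499007981}{23315}\right) + \left(-174 - 73\right) \left(-70\right)\right) - 154966 = \left(\left(1632 - \frac{1499007981}{23315}\right) - -17290\right) - 154966 = \left(- \frac{1460957901}{23315} + 17290\right) - 154966 = - \frac{1057841551}{23315} - 154966 = - \frac{4670873841}{23315}$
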